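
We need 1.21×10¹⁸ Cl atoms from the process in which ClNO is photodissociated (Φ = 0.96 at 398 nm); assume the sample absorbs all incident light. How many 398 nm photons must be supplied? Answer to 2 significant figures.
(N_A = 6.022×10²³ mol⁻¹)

Product: 1.21×10¹⁸ / 6.022×10²³ = 2.009×10⁻⁶ mol.
Photons that must be absorbed: 2.009×10⁻⁶ / 0.96 = 2.093×10⁻⁶ mol.
Photon count: 2.093×10⁻⁶ × 6.022×10²³ = 1.3×10¹⁸.

1.3×10¹⁸ photons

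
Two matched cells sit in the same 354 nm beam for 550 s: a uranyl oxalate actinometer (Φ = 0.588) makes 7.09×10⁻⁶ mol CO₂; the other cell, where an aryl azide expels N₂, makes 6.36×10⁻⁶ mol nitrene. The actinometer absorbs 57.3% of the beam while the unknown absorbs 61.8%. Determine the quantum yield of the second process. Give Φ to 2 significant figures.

Photons absorbed by the actinometer: 7.09×10⁻⁶ / 0.588 = 1.206×10⁻⁵ mol.
Incident flux: 1.206×10⁻⁵ / 0.573 = 2.105×10⁻⁵ einstein.
Absorbed by unknown: 0.618 × 2.105×10⁻⁵ = 1.301×10⁻⁵ mol.
Φ(unknown) = 6.36×10⁻⁶ / 1.301×10⁻⁵ = 0.49.

Φ = 0.49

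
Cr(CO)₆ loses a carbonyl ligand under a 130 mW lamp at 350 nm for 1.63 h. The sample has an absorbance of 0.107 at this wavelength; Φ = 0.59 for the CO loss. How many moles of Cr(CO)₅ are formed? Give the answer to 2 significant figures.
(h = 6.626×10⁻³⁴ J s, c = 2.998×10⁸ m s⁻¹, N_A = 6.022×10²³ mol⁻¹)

2.9×10⁻⁴ mol

Photon energy at 350 nm: hc/λ = (6.626×10⁻³⁴)(2.998×10⁸)/(350×10⁻⁹) = 5.676×10⁻¹⁹ J.
Energy delivered: (130 mW)(5868 s) = 762.8 J.
Photons incident: 762.8 / 5.676×10⁻¹⁹ = 1.344×10²¹, i.e. 1.344×10²¹/6.022×10²³ = 0.002232 mol.
Fraction absorbed: 1 − 10^(−0.107) = 0.2184.
Photons absorbed: 0.2184 × 0.002232 = 4.875×10⁻⁴ mol.
Product: Φ × n_abs = 0.59 × 4.875×10⁻⁴ = 2.876×10⁻⁴ mol.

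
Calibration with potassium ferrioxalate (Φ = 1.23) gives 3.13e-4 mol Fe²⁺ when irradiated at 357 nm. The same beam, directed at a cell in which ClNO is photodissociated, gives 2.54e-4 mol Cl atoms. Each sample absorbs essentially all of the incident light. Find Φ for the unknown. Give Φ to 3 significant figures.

Photons absorbed by the actinometer: 3.13e-4 / 1.23 = 2.545e-4 mol.
Φ(unknown) = 2.54e-4 / 2.545e-4 = 0.998.

Φ = 0.998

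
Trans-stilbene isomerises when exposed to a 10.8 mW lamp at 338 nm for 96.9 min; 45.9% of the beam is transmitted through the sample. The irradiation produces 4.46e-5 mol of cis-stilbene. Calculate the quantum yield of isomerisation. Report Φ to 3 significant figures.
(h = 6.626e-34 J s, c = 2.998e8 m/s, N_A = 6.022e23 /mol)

Photon energy at 338 nm: hc/λ = (6.626e-34)(2.998e8)/(338e-9) = 5.877e-19 J.
Energy delivered: (10.8 mW)(5814 s) = 62.79 J.
Photons incident: 62.79 / 5.877e-19 = 1.068e20, i.e. 1.068e20/6.022e23 = 1.773e-4 mol.
Fraction absorbed: 1 − 45.9/100 = 0.5410.
Photons absorbed: 0.5410 × 1.773e-4 = 9.592e-5 mol.
Φ = 4.46e-5 mol / 9.592e-5 mol photons = 0.465.

Φ = 0.465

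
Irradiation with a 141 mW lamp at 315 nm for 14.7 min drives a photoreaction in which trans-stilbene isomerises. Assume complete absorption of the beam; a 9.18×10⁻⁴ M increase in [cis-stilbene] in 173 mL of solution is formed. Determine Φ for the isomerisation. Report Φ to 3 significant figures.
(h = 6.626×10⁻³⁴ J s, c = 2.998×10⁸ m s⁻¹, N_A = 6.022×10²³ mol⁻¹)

Product: (9.18×10⁻⁴ M)(0.173 L) = 1.588×10⁻⁴ mol.
Photon energy at 315 nm: hc/λ = (6.626×10⁻³⁴)(2.998×10⁸)/(315×10⁻⁹) = 6.306×10⁻¹⁹ J.
Energy delivered: (141 mW)(882 s) = 124.4 J.
Photons incident: 124.4 / 6.306×10⁻¹⁹ = 1.973×10²⁰, i.e. 1.973×10²⁰/6.022×10²³ = 3.276×10⁻⁴ mol.
Φ = 1.588×10⁻⁴ mol / 3.276×10⁻⁴ mol photons = 0.485.

Φ = 0.485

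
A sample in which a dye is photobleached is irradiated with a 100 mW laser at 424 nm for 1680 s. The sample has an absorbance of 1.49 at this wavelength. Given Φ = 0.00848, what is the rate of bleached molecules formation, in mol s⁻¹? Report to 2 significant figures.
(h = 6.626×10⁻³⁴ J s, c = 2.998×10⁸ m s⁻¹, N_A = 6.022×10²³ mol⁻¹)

2.9×10⁻⁹ mol s⁻¹

Photon energy at 424 nm: hc/λ = (6.626×10⁻³⁴)(2.998×10⁸)/(424×10⁻⁹) = 4.685×10⁻¹⁹ J.
Energy delivered: (100 mW)(1680 s) = 168.0 J.
Photons incident: 168.0 / 4.685×10⁻¹⁹ = 3.586×10²⁰, i.e. 3.586×10²⁰/6.022×10²³ = 5.955×10⁻⁴ mol.
Fraction absorbed: 1 − 10^(−1.49) = 0.9676.
Photons absorbed: 0.9676 × 5.955×10⁻⁴ = 5.762×10⁻⁴ mol.
Product formed: 0.00848 × 5.762×10⁻⁴ = 4.886×10⁻⁶ mol.
Rate: 4.886×10⁻⁶ / 1680 s = 2.9×10⁻⁹ mol s⁻¹.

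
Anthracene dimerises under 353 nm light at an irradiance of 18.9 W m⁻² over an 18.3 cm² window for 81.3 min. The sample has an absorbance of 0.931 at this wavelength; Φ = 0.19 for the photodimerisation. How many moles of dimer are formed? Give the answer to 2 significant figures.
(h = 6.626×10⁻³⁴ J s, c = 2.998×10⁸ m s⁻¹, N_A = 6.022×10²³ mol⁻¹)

Photon energy at 353 nm: hc/λ = (6.626×10⁻³⁴)(2.998×10⁸)/(353×10⁻⁹) = 5.627×10⁻¹⁹ J.
Energy delivered: (18.9 W m⁻²)(18.3×10⁻⁴ m²)(4878 s) = 168.7 J.
Photons incident: 168.7 / 5.627×10⁻¹⁹ = 2.998×10²⁰, i.e. 2.998×10²⁰/6.022×10²³ = 4.978×10⁻⁴ mol.
Fraction absorbed: 1 − 10^(−0.931) = 0.8828.
Photons absorbed: 0.8828 × 4.978×10⁻⁴ = 4.395×10⁻⁴ mol.
Product: Φ × n_abs = 0.19 × 4.395×10⁻⁴ = 8.351×10⁻⁵ mol.

8.4×10⁻⁵ mol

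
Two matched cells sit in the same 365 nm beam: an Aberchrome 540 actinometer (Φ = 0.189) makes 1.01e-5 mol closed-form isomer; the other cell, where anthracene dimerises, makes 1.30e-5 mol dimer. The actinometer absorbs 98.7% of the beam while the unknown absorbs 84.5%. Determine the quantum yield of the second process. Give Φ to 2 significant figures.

Φ = 0.28

Photons absorbed by the actinometer: 1.01e-5 / 0.189 = 5.344e-5 mol.
Incident flux: 5.344e-5 / 0.987 = 5.414e-5 einstein.
Absorbed by unknown: 0.845 × 5.414e-5 = 4.575e-5 mol.
Φ(unknown) = 1.30e-5 / 4.575e-5 = 0.28.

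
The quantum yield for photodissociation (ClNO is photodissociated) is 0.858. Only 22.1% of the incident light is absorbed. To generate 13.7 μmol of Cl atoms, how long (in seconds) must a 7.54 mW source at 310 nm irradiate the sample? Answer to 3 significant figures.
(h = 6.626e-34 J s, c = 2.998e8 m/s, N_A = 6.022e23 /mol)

t ≈ 3700 s

Product: 13.7 μmol = 1.37e-5 mol.
Photons that must be absorbed: 1.37e-5 / 0.858 = 1.597e-5 mol.
Incident photons needed: 1.597e-5 / 0.221 = 7.226e-5 mol.
Photon energy: hc/λ = 6.408e-19 J; per mole, 3.859e5 J mol⁻¹.
Energy required: 7.226e-5 × 3.859e5 = 27.89 J.
Time: 27.89 J / 0.00754 W = 3700 s.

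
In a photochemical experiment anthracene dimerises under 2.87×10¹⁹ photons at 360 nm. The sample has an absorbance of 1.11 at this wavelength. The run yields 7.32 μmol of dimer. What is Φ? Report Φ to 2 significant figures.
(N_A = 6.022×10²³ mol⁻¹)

Product: 7.32 μmol = 7.32×10⁻⁶ mol.
Moles of photons: 2.87×10¹⁹ / 6.022×10²³ = 4.766×10⁻⁵ mol.
Fraction absorbed: 1 − 10^(−1.11) = 0.9224.
Photons absorbed: 0.9224 × 4.766×10⁻⁵ = 4.396×10⁻⁵ mol.
Φ = 7.32×10⁻⁶ mol / 4.396×10⁻⁵ mol photons = 0.17.

Φ = 0.17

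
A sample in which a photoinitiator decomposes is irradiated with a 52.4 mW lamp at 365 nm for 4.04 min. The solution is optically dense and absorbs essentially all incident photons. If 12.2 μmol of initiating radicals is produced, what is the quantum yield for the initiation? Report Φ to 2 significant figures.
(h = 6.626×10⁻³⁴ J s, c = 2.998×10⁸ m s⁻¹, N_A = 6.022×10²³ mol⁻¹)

Product: 12.2 μmol = 1.22×10⁻⁵ mol.
Photon energy at 365 nm: hc/λ = (6.626×10⁻³⁴)(2.998×10⁸)/(365×10⁻⁹) = 5.442×10⁻¹⁹ J.
Energy delivered: (52.4 mW)(242.4 s) = 12.70 J.
Photons incident: 12.70 / 5.442×10⁻¹⁹ = 2.334×10¹⁹, i.e. 2.334×10¹⁹/6.022×10²³ = 3.876×10⁻⁵ mol.
Φ = 1.22×10⁻⁵ mol / 3.876×10⁻⁵ mol photons = 0.31.

Φ = 0.31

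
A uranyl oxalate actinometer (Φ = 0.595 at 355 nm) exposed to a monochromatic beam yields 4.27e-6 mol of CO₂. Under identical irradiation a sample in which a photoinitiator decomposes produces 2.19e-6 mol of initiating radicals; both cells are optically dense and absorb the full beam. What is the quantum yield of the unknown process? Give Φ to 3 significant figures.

Φ = 0.305

Photons absorbed by the actinometer: 4.27e-6 / 0.595 = 7.176e-6 mol.
Φ(unknown) = 2.19e-6 / 7.176e-6 = 0.305.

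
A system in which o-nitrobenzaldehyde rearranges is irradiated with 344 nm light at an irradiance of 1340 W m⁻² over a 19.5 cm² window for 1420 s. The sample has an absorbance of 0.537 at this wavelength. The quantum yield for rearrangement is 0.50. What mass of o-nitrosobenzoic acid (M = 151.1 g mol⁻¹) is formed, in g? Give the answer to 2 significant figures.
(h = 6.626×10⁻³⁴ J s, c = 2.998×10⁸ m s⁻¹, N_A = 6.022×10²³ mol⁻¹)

Photon energy at 344 nm: hc/λ = (6.626×10⁻³⁴)(2.998×10⁸)/(344×10⁻⁹) = 5.775×10⁻¹⁹ J.
Energy delivered: (1340 W m⁻²)(19.5×10⁻⁴ m²)(1420 s) = 3710 J.
Photons incident: 3710 / 5.775×10⁻¹⁹ = 6.424×10²¹, i.e. 6.424×10²¹/6.022×10²³ = 0.01067 mol.
Fraction absorbed: 1 − 10^(−0.537) = 0.7096.
Photons absorbed: 0.7096 × 0.01067 = 0.007571 mol.
Product: Φ × n_abs = 0.50 × 0.007571 = 0.003786 mol.
Mass: 0.003786 × 151.1 = 0.5721 g = 0.57 g.

0.57 g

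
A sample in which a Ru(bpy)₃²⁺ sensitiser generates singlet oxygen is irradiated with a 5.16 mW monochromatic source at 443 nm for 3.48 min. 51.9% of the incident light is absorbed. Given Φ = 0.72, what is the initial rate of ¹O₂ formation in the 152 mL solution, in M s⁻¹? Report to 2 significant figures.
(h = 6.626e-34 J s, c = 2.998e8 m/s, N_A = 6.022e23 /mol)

Photon energy at 443 nm: hc/λ = (6.626e-34)(2.998e8)/(443e-9) = 4.484e-19 J.
Energy delivered: (5.16 mW)(208.8 s) = 1.077 J.
Photons incident: 1.077 / 4.484e-19 = 2.402e18, i.e. 2.402e18/6.022e23 = 3.989e-6 mol.
Photons absorbed: 0.519 × 3.989e-6 = 2.070e-6 mol.
Product formed: 0.72 × 2.070e-6 = 1.490e-6 mol.
Rate: 1.490e-6 mol / (208.8 s × 0.152 L) = 4.7e-8 M s⁻¹.

4.7e-8 M s⁻¹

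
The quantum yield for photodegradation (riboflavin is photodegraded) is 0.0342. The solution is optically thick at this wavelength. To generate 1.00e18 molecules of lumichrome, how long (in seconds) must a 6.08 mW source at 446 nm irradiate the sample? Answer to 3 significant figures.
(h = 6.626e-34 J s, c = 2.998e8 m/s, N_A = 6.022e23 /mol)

t ≈ 2140 s

Product: 1.00e18 / 6.022e23 = 1.661e-6 mol.
Photons that must be absorbed: 1.661e-6 / 0.0342 = 4.857e-5 mol.
Photon energy: hc/λ = 4.454e-19 J; per mole, 2.682e5 J mol⁻¹.
Energy required: 4.857e-5 × 2.682e5 = 13.03 J.
Time: 13.03 J / 0.00608 W = 2140 s.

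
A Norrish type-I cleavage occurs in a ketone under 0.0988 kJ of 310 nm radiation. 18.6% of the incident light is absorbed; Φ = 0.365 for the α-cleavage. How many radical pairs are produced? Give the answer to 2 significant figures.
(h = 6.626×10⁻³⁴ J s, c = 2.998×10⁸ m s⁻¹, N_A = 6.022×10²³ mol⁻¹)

Photon energy at 310 nm: hc/λ = (6.626×10⁻³⁴)(2.998×10⁸)/(310×10⁻⁹) = 6.408×10⁻¹⁹ J.
Incident energy: 0.0988 kJ = 98.8 J.
Photons incident: 98.8 / 6.408×10⁻¹⁹ = 1.542×10²⁰, i.e. 1.542×10²⁰/6.022×10²³ = 2.561×10⁻⁴ mol.
Photons absorbed: 0.186 × 2.561×10⁻⁴ = 4.763×10⁻⁵ mol.
Product: Φ × n_abs = 0.365 × 4.763×10⁻⁵ = 1.738×10⁻⁵ mol.
As a count: 1.738×10⁻⁵ × 6.022×10²³ = 1.0×10¹⁹.

1.0×10¹⁹ radical pairs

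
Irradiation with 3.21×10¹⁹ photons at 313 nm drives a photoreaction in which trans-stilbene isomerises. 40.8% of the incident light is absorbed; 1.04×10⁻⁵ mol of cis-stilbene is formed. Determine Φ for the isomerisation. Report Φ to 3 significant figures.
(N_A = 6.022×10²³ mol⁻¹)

Φ = 0.478

Moles of photons: 3.21×10¹⁹ / 6.022×10²³ = 5.330×10⁻⁵ mol.
Photons absorbed: 0.408 × 5.330×10⁻⁵ = 2.175×10⁻⁵ mol.
Φ = 1.04×10⁻⁵ mol / 2.175×10⁻⁵ mol photons = 0.478.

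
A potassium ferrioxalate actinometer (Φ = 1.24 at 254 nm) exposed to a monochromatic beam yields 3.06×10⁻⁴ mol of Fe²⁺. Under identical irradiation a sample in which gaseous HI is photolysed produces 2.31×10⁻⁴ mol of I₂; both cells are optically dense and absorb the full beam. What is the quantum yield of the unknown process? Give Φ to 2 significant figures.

Photons absorbed by the actinometer: 3.06×10⁻⁴ / 1.24 = 2.468×10⁻⁴ mol.
Φ(unknown) = 2.31×10⁻⁴ / 2.468×10⁻⁴ = 0.94.

Φ = 0.94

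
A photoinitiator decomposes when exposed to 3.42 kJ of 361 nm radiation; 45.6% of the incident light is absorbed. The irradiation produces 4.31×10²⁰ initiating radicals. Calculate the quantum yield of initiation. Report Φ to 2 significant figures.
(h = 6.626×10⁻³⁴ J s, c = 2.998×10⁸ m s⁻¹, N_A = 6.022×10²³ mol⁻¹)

Φ = 0.15

Product: 4.31×10²⁰ / 6.022×10²³ = 7.157×10⁻⁴ mol.
Photon energy at 361 nm: hc/λ = (6.626×10⁻³⁴)(2.998×10⁸)/(361×10⁻⁹) = 5.503×10⁻¹⁹ J.
Incident energy: 3.42 kJ = 3420 J.
Photons incident: 3420 / 5.503×10⁻¹⁹ = 6.215×10²¹, i.e. 6.215×10²¹/6.022×10²³ = 0.01032 mol.
Photons absorbed: 0.456 × 0.01032 = 0.004706 mol.
Φ = 7.157×10⁻⁴ mol / 0.004706 mol photons = 0.15.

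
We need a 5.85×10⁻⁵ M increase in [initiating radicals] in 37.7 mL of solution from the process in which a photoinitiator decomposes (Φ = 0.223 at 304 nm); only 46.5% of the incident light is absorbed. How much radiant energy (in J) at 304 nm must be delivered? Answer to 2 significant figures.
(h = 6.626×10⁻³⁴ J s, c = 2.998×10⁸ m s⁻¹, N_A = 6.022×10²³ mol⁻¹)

8.4 J

Product: (5.85×10⁻⁵ M)(0.0377 L) = 2.205×10⁻⁶ mol.
Photons that must be absorbed: 2.205×10⁻⁶ / 0.223 = 9.888×10⁻⁶ mol.
Incident photons needed: 9.888×10⁻⁶ / 0.465 = 2.126×10⁻⁵ mol.
Photon energy: hc/λ = 6.534×10⁻¹⁹ J; per mole, 3.935×10⁵ J mol⁻¹.
Energy required: 2.126×10⁻⁵ × 3.935×10⁵ = 8.4 J.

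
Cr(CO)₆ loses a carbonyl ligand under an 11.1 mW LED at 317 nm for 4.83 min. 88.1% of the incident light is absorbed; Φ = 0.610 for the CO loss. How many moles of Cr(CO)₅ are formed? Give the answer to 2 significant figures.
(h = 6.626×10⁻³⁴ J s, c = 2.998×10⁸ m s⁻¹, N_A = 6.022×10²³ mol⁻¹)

4.6×10⁻⁶ mol

Photon energy at 317 nm: hc/λ = (6.626×10⁻³⁴)(2.998×10⁸)/(317×10⁻⁹) = 6.266×10⁻¹⁹ J.
Energy delivered: (11.1 mW)(289.8 s) = 3.217 J.
Photons incident: 3.217 / 6.266×10⁻¹⁹ = 5.134×10¹⁸, i.e. 5.134×10¹⁸/6.022×10²³ = 8.525×10⁻⁶ mol.
Photons absorbed: 0.881 × 8.525×10⁻⁶ = 7.511×10⁻⁶ mol.
Product: Φ × n_abs = 0.610 × 7.511×10⁻⁶ = 4.582×10⁻⁶ mol.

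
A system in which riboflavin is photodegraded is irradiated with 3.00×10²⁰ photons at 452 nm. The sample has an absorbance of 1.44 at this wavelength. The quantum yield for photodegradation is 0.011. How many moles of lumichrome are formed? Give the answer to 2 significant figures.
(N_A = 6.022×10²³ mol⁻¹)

5.3×10⁻⁶ mol

Moles of photons: 3.00×10²⁰ / 6.022×10²³ = 4.982×10⁻⁴ mol.
Fraction absorbed: 1 − 10^(−1.44) = 0.9637.
Photons absorbed: 0.9637 × 4.982×10⁻⁴ = 4.801×10⁻⁴ mol.
Product: Φ × n_abs = 0.011 × 4.801×10⁻⁴ = 5.281×10⁻⁶ mol.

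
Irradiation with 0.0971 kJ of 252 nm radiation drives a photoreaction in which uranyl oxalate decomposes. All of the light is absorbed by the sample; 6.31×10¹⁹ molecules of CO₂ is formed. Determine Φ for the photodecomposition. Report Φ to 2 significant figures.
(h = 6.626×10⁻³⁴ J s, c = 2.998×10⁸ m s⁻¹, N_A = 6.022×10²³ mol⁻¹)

Product: 6.31×10¹⁹ / 6.022×10²³ = 1.048×10⁻⁴ mol.
Photon energy at 252 nm: hc/λ = (6.626×10⁻³⁴)(2.998×10⁸)/(252×10⁻⁹) = 7.883×10⁻¹⁹ J.
Incident energy: 0.0971 kJ = 97.1 J.
Photons incident: 97.1 / 7.883×10⁻¹⁹ = 1.232×10²⁰, i.e. 1.232×10²⁰/6.022×10²³ = 2.046×10⁻⁴ mol.
Φ = 1.048×10⁻⁴ mol / 2.046×10⁻⁴ mol photons = 0.51.

Φ = 0.51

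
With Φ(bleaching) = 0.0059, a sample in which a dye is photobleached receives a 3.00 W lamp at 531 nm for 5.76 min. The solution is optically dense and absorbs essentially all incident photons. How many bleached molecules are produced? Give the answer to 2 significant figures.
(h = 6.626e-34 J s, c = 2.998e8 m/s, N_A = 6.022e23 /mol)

Photon energy at 531 nm: hc/λ = (6.626e-34)(2.998e8)/(531e-9) = 3.741e-19 J.
Energy delivered: (3.00 W)(345.6 s) = 1037 J.
Photons incident: 1037 / 3.741e-19 = 2.772e21, i.e. 2.772e21/6.022e23 = 0.004603 mol.
Product: Φ × n_abs = 0.0059 × 0.004603 = 2.716e-5 mol.
As a count: 2.716e-5 × 6.022e23 = 1.6e19.

1.6e19 bleached molecules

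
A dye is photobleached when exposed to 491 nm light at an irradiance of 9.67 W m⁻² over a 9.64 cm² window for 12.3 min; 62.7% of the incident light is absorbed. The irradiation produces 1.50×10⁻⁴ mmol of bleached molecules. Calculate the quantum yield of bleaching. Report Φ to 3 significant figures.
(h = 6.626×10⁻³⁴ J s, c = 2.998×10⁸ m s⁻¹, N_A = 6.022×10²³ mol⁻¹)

Φ = 0.00847

Product: 1.50×10⁻⁴ mmol = 1.50×10⁻⁷ mol.
Photon energy at 491 nm: hc/λ = (6.626×10⁻³⁴)(2.998×10⁸)/(491×10⁻⁹) = 4.046×10⁻¹⁹ J.
Energy delivered: (9.67 W m⁻²)(9.64×10⁻⁴ m²)(738 s) = 6.880 J.
Photons incident: 6.880 / 4.046×10⁻¹⁹ = 1.700×10¹⁹, i.e. 1.700×10¹⁹/6.022×10²³ = 2.823×10⁻⁵ mol.
Photons absorbed: 0.627 × 2.823×10⁻⁵ = 1.770×10⁻⁵ mol.
Φ = 1.50×10⁻⁷ mol / 1.770×10⁻⁵ mol photons = 0.00847.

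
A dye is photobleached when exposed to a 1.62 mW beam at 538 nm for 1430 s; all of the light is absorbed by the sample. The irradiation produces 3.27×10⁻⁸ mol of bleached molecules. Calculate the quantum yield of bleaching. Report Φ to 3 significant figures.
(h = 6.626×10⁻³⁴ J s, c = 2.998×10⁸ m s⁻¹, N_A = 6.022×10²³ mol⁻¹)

Photon energy at 538 nm: hc/λ = (6.626×10⁻³⁴)(2.998×10⁸)/(538×10⁻⁹) = 3.692×10⁻¹⁹ J.
Energy delivered: (1.62 mW)(1430 s) = 2.317 J.
Photons incident: 2.317 / 3.692×10⁻¹⁹ = 6.276×10¹⁸, i.e. 6.276×10¹⁸/6.022×10²³ = 1.042×10⁻⁵ mol.
Φ = 3.27×10⁻⁸ mol / 1.042×10⁻⁵ mol photons = 0.00314.

Φ = 0.00314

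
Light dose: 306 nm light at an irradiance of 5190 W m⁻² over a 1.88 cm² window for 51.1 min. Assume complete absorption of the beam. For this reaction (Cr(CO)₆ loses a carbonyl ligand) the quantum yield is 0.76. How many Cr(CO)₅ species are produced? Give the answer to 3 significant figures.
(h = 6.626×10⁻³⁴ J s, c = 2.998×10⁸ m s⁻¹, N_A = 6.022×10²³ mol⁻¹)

Photon energy at 306 nm: hc/λ = (6.626×10⁻³⁴)(2.998×10⁸)/(306×10⁻⁹) = 6.492×10⁻¹⁹ J.
Energy delivered: (5190 W m⁻²)(1.88×10⁻⁴ m²)(3066 s) = 2992 J.
Photons incident: 2992 / 6.492×10⁻¹⁹ = 4.609×10²¹, i.e. 4.609×10²¹/6.022×10²³ = 0.007654 mol.
Product: Φ × n_abs = 0.76 × 0.007654 = 0.005817 mol.
As a count: 0.005817 × 6.022×10²³ = 3.50×10²¹.

3.50×10²¹ species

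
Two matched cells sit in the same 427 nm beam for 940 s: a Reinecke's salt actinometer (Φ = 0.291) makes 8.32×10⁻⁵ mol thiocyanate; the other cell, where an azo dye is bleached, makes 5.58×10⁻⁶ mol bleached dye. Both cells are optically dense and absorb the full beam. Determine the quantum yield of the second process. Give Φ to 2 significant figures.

Photons absorbed by the actinometer: 8.32×10⁻⁵ / 0.291 = 2.859×10⁻⁴ mol.
Φ(unknown) = 5.58×10⁻⁶ / 2.859×10⁻⁴ = 0.020.

Φ = 0.020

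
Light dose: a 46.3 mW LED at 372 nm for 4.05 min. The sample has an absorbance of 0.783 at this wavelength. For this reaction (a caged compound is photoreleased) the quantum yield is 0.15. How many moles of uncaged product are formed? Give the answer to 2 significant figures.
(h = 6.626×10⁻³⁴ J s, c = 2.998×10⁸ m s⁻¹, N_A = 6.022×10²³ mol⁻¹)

4.4×10⁻⁶ mol

Photon energy at 372 nm: hc/λ = (6.626×10⁻³⁴)(2.998×10⁸)/(372×10⁻⁹) = 5.340×10⁻¹⁹ J.
Energy delivered: (46.3 mW)(243 s) = 11.25 J.
Photons incident: 11.25 / 5.340×10⁻¹⁹ = 2.107×10¹⁹, i.e. 2.107×10¹⁹/6.022×10²³ = 3.499×10⁻⁵ mol.
Fraction absorbed: 1 − 10^(−0.783) = 0.8352.
Photons absorbed: 0.8352 × 3.499×10⁻⁵ = 2.922×10⁻⁵ mol.
Product: Φ × n_abs = 0.15 × 2.922×10⁻⁵ = 4.383×10⁻⁶ mol.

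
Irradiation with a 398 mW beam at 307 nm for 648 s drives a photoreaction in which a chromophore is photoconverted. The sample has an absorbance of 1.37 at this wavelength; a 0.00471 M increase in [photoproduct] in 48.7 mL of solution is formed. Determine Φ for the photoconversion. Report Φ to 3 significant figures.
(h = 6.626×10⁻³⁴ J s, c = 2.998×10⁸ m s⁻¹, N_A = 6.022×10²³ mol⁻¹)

Product: (0.00471 M)(0.0487 L) = 2.294×10⁻⁴ mol.
Photon energy at 307 nm: hc/λ = (6.626×10⁻³⁴)(2.998×10⁸)/(307×10⁻⁹) = 6.471×10⁻¹⁹ J.
Energy delivered: (398 mW)(648 s) = 257.9 J.
Photons incident: 257.9 / 6.471×10⁻¹⁹ = 3.985×10²⁰, i.e. 3.985×10²⁰/6.022×10²³ = 6.617×10⁻⁴ mol.
Fraction absorbed: 1 − 10^(−1.37) = 0.9573.
Photons absorbed: 0.9573 × 6.617×10⁻⁴ = 6.334×10⁻⁴ mol.
Φ = 2.294×10⁻⁴ mol / 6.334×10⁻⁴ mol photons = 0.362.

Φ = 0.362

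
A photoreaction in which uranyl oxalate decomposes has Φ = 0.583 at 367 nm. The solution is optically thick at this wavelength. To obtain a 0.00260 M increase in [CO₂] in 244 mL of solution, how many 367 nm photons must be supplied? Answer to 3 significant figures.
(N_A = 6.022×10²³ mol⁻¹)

6.55×10²⁰ photons

Product: (0.00260 M)(0.244 L) = 6.344×10⁻⁴ mol.
Photons that must be absorbed: 6.344×10⁻⁴ / 0.583 = 0.001088 mol.
Photon count: 0.001088 × 6.022×10²³ = 6.55×10²⁰.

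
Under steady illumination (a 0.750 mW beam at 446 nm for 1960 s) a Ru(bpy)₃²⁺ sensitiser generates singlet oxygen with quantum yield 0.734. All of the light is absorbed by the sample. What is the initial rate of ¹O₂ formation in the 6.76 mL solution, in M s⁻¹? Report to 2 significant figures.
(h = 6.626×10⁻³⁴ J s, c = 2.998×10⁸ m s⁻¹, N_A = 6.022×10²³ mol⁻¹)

Photon energy at 446 nm: hc/λ = (6.626×10⁻³⁴)(2.998×10⁸)/(446×10⁻⁹) = 4.454×10⁻¹⁹ J.
Energy delivered: (0.750 mW)(1960 s) = 1.470 J.
Photons incident: 1.470 / 4.454×10⁻¹⁹ = 3.300×10¹⁸, i.e. 3.300×10¹⁸/6.022×10²³ = 5.480×10⁻⁶ mol.
Product formed: 0.734 × 5.480×10⁻⁶ = 4.022×10⁻⁶ mol.
Rate: 4.022×10⁻⁶ mol / (1960 s × 0.00676 L) = 3.0×10⁻⁷ M s⁻¹.

3.0×10⁻⁷ M s⁻¹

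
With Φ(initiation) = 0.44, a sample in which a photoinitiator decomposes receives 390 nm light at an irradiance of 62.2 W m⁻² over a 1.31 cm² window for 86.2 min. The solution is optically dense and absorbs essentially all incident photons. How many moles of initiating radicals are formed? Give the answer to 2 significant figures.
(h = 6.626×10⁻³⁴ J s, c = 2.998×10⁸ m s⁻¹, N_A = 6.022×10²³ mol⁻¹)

Photon energy at 390 nm: hc/λ = (6.626×10⁻³⁴)(2.998×10⁸)/(390×10⁻⁹) = 5.094×10⁻¹⁹ J.
Energy delivered: (62.2 W m⁻²)(1.31×10⁻⁴ m²)(5172 s) = 42.14 J.
Photons incident: 42.14 / 5.094×10⁻¹⁹ = 8.272×10¹⁹, i.e. 8.272×10¹⁹/6.022×10²³ = 1.374×10⁻⁴ mol.
Product: Φ × n_abs = 0.44 × 1.374×10⁻⁴ = 6.046×10⁻⁵ mol.

6.0×10⁻⁵ mol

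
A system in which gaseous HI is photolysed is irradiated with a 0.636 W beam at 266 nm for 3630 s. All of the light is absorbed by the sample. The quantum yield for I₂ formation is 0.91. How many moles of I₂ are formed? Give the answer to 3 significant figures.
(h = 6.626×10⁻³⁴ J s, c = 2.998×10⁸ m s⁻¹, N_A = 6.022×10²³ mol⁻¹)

0.00467 mol

Photon energy at 266 nm: hc/λ = (6.626×10⁻³⁴)(2.998×10⁸)/(266×10⁻⁹) = 7.468×10⁻¹⁹ J.
Energy delivered: (0.636 W)(3630 s) = 2309 J.
Photons incident: 2309 / 7.468×10⁻¹⁹ = 3.092×10²¹, i.e. 3.092×10²¹/6.022×10²³ = 0.005135 mol.
Product: Φ × n_abs = 0.91 × 0.005135 = 0.004673 mol.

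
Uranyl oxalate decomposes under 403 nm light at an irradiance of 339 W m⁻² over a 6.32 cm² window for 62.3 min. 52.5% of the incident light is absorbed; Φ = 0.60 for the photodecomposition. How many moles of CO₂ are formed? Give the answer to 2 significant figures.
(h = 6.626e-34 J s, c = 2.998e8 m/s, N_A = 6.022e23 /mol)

8.5e-4 mol

Photon energy at 403 nm: hc/λ = (6.626e-34)(2.998e8)/(403e-9) = 4.929e-19 J.
Energy delivered: (339 W m⁻²)(6.32e-4 m²)(3738 s) = 800.9 J.
Photons incident: 800.9 / 4.929e-19 = 1.625e21, i.e. 1.625e21/6.022e23 = 0.002698 mol.
Photons absorbed: 0.525 × 0.002698 = 0.001416 mol.
Product: Φ × n_abs = 0.60 × 0.001416 = 8.496e-4 mol.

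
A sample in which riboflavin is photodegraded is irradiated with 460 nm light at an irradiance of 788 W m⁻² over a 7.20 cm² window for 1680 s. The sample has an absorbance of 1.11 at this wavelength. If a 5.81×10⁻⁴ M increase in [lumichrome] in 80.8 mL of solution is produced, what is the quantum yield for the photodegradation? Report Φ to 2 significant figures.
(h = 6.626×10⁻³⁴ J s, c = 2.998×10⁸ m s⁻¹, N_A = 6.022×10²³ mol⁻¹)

Product: (5.81×10⁻⁴ M)(0.0808 L) = 4.694×10⁻⁵ mol.
Photon energy at 460 nm: hc/λ = (6.626×10⁻³⁴)(2.998×10⁸)/(460×10⁻⁹) = 4.318×10⁻¹⁹ J.
Energy delivered: (788 W m⁻²)(7.20×10⁻⁴ m²)(1680 s) = 953.2 J.
Photons incident: 953.2 / 4.318×10⁻¹⁹ = 2.208×10²¹, i.e. 2.208×10²¹/6.022×10²³ = 0.003667 mol.
Fraction absorbed: 1 − 10^(−1.11) = 0.9224.
Photons absorbed: 0.9224 × 0.003667 = 0.003382 mol.
Φ = 4.694×10⁻⁵ mol / 0.003382 mol photons = 0.014.

Φ = 0.014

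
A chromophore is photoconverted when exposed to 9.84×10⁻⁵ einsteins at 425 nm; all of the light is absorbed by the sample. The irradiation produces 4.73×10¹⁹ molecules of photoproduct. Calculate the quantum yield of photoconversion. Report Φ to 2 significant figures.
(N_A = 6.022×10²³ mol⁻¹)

Φ = 0.80

Product: 4.73×10¹⁹ / 6.022×10²³ = 7.855×10⁻⁵ mol.
Φ = 7.855×10⁻⁵ mol / 9.84×10⁻⁵ mol photons = 0.80.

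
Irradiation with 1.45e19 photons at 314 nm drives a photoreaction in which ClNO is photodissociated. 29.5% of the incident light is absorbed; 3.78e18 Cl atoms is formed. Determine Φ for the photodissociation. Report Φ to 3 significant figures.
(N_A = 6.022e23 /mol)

Φ = 0.884

Product: 3.78e18 / 6.022e23 = 6.277e-6 mol.
Moles of photons: 1.45e19 / 6.022e23 = 2.408e-5 mol.
Photons absorbed: 0.295 × 2.408e-5 = 7.104e-6 mol.
Φ = 6.277e-6 mol / 7.104e-6 mol photons = 0.884.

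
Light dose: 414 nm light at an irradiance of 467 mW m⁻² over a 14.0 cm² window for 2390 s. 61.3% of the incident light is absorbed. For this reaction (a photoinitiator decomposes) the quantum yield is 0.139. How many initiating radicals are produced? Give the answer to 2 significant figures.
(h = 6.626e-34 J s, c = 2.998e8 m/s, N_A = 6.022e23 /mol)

Photon energy at 414 nm: hc/λ = (6.626e-34)(2.998e8)/(414e-9) = 4.798e-19 J.
Energy delivered: (467 mW m⁻²)(14.0e-4 m²)(2390 s) = 1.563 J.
Photons incident: 1.563 / 4.798e-19 = 3.258e18, i.e. 3.258e18/6.022e23 = 5.410e-6 mol.
Photons absorbed: 0.613 × 5.410e-6 = 3.316e-6 mol.
Product: Φ × n_abs = 0.139 × 3.316e-6 = 4.609e-7 mol.
As a count: 4.609e-7 × 6.022e23 = 2.8e17.

2.8e17 initiating radicals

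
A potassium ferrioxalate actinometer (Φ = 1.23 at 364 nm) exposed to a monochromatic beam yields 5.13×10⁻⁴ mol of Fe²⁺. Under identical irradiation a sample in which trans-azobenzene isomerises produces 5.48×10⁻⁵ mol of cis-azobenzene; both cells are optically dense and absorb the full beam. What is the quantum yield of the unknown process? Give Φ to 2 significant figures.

Φ = 0.13

Photons absorbed by the actinometer: 5.13×10⁻⁴ / 1.23 = 4.171×10⁻⁴ mol.
Φ(unknown) = 5.48×10⁻⁵ / 4.171×10⁻⁴ = 0.13.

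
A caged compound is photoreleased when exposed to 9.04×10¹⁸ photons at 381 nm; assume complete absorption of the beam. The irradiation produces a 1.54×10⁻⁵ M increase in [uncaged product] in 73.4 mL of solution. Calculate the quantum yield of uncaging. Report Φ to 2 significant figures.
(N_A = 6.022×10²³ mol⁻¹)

Φ = 0.075

Product: (1.54×10⁻⁵ M)(0.0734 L) = 1.130×10⁻⁶ mol.
Moles of photons: 9.04×10¹⁸ / 6.022×10²³ = 1.501×10⁻⁵ mol.
Φ = 1.130×10⁻⁶ mol / 1.501×10⁻⁵ mol photons = 0.075.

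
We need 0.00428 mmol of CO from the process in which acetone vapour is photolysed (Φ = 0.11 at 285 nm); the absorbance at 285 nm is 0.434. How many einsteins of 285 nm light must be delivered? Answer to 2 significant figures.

6.2e-5 einstein

Product: 0.00428 mmol = 4.28e-6 mol.
Photons that must be absorbed: 4.28e-6 / 0.11 = 3.891e-5 mol.
Fraction absorbed: 1 − 10^(−0.434) = 0.6319.
Incident photons needed: 3.891e-5 / 0.6319 = 6.158e-5 mol.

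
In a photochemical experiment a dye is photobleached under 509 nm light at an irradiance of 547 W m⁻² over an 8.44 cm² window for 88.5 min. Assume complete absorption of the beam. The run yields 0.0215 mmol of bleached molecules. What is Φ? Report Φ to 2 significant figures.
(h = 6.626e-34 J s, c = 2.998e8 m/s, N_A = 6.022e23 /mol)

Product: 0.0215 mmol = 2.15e-5 mol.
Photon energy at 509 nm: hc/λ = (6.626e-34)(2.998e8)/(509e-9) = 3.903e-19 J.
Energy delivered: (547 W m⁻²)(8.44e-4 m²)(5310 s) = 2451 J.
Photons incident: 2451 / 3.903e-19 = 6.280e21, i.e. 6.280e21/6.022e23 = 0.01043 mol.
Φ = 2.15e-5 mol / 0.01043 mol photons = 0.0021.

Φ = 0.0021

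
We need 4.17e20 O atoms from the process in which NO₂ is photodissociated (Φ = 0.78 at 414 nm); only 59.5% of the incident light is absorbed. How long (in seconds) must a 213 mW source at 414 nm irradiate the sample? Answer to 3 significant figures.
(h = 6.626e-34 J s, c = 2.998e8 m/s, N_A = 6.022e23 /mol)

Product: 4.17e20 / 6.022e23 = 6.925e-4 mol.
Photons that must be absorbed: 6.925e-4 / 0.78 = 8.878e-4 mol.
Incident photons needed: 8.878e-4 / 0.595 = 0.001492 mol.
Photon energy: hc/λ = 4.798e-19 J; per mole, 2.889e5 J mol⁻¹.
Energy required: 0.001492 × 2.889e5 = 431.0 J.
Time: 431.0 J / 0.213 W = 2020 s.

t ≈ 2020 s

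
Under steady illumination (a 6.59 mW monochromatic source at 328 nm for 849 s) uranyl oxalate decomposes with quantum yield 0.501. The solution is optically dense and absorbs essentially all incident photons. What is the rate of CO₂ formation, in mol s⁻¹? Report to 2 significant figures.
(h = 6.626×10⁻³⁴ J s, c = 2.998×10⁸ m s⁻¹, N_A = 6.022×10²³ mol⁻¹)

9.1×10⁻⁹ mol s⁻¹

Photon energy at 328 nm: hc/λ = (6.626×10⁻³⁴)(2.998×10⁸)/(328×10⁻⁹) = 6.056×10⁻¹⁹ J.
Energy delivered: (6.59 mW)(849 s) = 5.595 J.
Photons incident: 5.595 / 6.056×10⁻¹⁹ = 9.239×10¹⁸, i.e. 9.239×10¹⁸/6.022×10²³ = 1.534×10⁻⁵ mol.
Product formed: 0.501 × 1.534×10⁻⁵ = 7.685×10⁻⁶ mol.
Rate: 7.685×10⁻⁶ / 849 s = 9.1×10⁻⁹ mol s⁻¹.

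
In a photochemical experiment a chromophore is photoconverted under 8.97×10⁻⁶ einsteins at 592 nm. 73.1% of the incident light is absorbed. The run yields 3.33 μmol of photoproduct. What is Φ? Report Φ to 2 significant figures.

Φ = 0.51

Product: 3.33 μmol = 3.33×10⁻⁶ mol.
Photons absorbed: 0.731 × 8.97×10⁻⁶ = 6.557×10⁻⁶ mol.
Φ = 3.33×10⁻⁶ mol / 6.557×10⁻⁶ mol photons = 0.51.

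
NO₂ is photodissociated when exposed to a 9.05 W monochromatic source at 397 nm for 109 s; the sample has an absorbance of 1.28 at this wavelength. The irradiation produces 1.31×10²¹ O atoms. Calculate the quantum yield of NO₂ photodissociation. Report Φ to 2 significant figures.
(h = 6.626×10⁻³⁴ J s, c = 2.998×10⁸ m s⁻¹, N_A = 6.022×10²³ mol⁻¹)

Φ = 0.70

Product: 1.31×10²¹ / 6.022×10²³ = 0.002175 mol.
Photon energy at 397 nm: hc/λ = (6.626×10⁻³⁴)(2.998×10⁸)/(397×10⁻⁹) = 5.004×10⁻¹⁹ J.
Energy delivered: (9.05 W)(109 s) = 986.5 J.
Photons incident: 986.5 / 5.004×10⁻¹⁹ = 1.971×10²¹, i.e. 1.971×10²¹/6.022×10²³ = 0.003273 mol.
Fraction absorbed: 1 − 10^(−1.28) = 0.9475.
Photons absorbed: 0.9475 × 0.003273 = 0.003101 mol.
Φ = 0.002175 mol / 0.003101 mol photons = 0.70.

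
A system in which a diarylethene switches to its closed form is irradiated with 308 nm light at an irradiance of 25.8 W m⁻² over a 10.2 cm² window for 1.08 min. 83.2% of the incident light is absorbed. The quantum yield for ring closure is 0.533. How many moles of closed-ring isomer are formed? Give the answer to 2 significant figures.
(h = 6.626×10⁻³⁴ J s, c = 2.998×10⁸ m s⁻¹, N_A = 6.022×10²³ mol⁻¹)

Photon energy at 308 nm: hc/λ = (6.626×10⁻³⁴)(2.998×10⁸)/(308×10⁻⁹) = 6.450×10⁻¹⁹ J.
Energy delivered: (25.8 W m⁻²)(10.2×10⁻⁴ m²)(64.8 s) = 1.705 J.
Photons incident: 1.705 / 6.450×10⁻¹⁹ = 2.643×10¹⁸, i.e. 2.643×10¹⁸/6.022×10²³ = 4.389×10⁻⁶ mol.
Photons absorbed: 0.832 × 4.389×10⁻⁶ = 3.652×10⁻⁶ mol.
Product: Φ × n_abs = 0.533 × 3.652×10⁻⁶ = 1.947×10⁻⁶ mol.

1.9×10⁻⁶ mol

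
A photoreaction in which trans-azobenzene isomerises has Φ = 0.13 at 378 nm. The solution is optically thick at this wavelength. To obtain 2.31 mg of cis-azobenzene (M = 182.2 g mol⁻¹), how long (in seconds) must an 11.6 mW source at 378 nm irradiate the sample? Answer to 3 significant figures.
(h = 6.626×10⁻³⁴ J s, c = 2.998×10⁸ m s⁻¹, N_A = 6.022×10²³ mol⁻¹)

t ≈ 2660 s

Product: 2.31 mg / 182.2 g mol⁻¹ = 1.268×10⁻⁵ mol.
Photons that must be absorbed: 1.268×10⁻⁵ / 0.13 = 9.754×10⁻⁵ mol.
Photon energy: hc/λ = 5.255×10⁻¹⁹ J; per mole, 3.165×10⁵ J mol⁻¹.
Energy required: 9.754×10⁻⁵ × 3.165×10⁵ = 30.87 J.
Time: 30.87 J / 0.0116 W = 2660 s.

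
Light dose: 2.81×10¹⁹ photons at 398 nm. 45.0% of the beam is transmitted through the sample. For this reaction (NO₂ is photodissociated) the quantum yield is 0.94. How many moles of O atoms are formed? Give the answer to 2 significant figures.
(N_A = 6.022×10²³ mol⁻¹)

Moles of photons: 2.81×10¹⁹ / 6.022×10²³ = 4.666×10⁻⁵ mol.
Fraction absorbed: 1 − 45.0/100 = 0.5500.
Photons absorbed: 0.5500 × 4.666×10⁻⁵ = 2.566×10⁻⁵ mol.
Product: Φ × n_abs = 0.94 × 2.566×10⁻⁵ = 2.412×10⁻⁵ mol.

2.4×10⁻⁵ mol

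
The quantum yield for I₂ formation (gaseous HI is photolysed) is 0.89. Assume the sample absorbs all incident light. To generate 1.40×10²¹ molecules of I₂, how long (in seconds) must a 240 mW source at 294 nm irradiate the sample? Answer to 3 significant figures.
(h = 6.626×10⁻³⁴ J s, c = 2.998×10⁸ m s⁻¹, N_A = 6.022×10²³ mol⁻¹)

t ≈ 4430 s

Product: 1.40×10²¹ / 6.022×10²³ = 0.002325 mol.
Photons that must be absorbed: 0.002325 / 0.89 = 0.002612 mol.
Photon energy: hc/λ = 6.757×10⁻¹⁹ J; per mole, 4.069×10⁵ J mol⁻¹.
Energy required: 0.002612 × 4.069×10⁵ = 1063 J.
Time: 1063 J / 0.24 W = 4430 s.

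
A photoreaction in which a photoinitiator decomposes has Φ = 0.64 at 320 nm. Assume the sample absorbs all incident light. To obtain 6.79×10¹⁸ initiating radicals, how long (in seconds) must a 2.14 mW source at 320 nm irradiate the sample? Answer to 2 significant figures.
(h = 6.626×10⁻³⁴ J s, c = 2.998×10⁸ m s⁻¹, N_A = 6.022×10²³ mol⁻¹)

Product: 6.79×10¹⁸ / 6.022×10²³ = 1.128×10⁻⁵ mol.
Photons that must be absorbed: 1.128×10⁻⁵ / 0.64 = 1.763×10⁻⁵ mol.
Photon energy: hc/λ = 6.208×10⁻¹⁹ J; per mole, 3.738×10⁵ J mol⁻¹.
Energy required: 1.763×10⁻⁵ × 3.738×10⁵ = 6.590 J.
Time: 6.590 J / 0.00214 W = 3100 s.

t ≈ 3100 s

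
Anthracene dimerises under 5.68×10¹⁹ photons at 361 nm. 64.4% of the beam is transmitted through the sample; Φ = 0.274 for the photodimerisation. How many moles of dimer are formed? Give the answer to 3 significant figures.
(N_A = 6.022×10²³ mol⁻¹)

9.20×10⁻⁶ mol

Moles of photons: 5.68×10¹⁹ / 6.022×10²³ = 9.432×10⁻⁵ mol.
Fraction absorbed: 1 − 64.4/100 = 0.3560.
Photons absorbed: 0.3560 × 9.432×10⁻⁵ = 3.358×10⁻⁵ mol.
Product: Φ × n_abs = 0.274 × 3.358×10⁻⁵ = 9.201×10⁻⁶ mol.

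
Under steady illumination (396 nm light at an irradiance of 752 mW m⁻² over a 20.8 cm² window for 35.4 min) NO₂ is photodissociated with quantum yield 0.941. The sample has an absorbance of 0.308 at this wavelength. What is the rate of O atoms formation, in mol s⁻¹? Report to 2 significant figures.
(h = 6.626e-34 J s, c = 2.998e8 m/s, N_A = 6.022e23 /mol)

2.5e-9 mol s⁻¹

Photon energy at 396 nm: hc/λ = (6.626e-34)(2.998e8)/(396e-9) = 5.016e-19 J.
Energy delivered: (752 mW m⁻²)(20.8e-4 m²)(2124 s) = 3.322 J.
Photons incident: 3.322 / 5.016e-19 = 6.623e18, i.e. 6.623e18/6.022e23 = 1.100e-5 mol.
Fraction absorbed: 1 − 10^(−0.308) = 0.5080.
Photons absorbed: 0.5080 × 1.100e-5 = 5.588e-6 mol.
Product formed: 0.941 × 5.588e-6 = 5.258e-6 mol.
Rate: 5.258e-6 / 2124 s = 2.5e-9 mol s⁻¹.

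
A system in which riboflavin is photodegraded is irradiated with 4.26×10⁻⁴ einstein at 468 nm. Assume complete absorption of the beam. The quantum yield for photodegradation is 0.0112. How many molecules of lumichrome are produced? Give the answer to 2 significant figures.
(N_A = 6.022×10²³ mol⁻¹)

2.9×10¹⁸ molecules

Product: Φ × n_abs = 0.0112 × 4.26×10⁻⁴ = 4.771×10⁻⁶ mol.
As a count: 4.771×10⁻⁶ × 6.022×10²³ = 2.9×10¹⁸.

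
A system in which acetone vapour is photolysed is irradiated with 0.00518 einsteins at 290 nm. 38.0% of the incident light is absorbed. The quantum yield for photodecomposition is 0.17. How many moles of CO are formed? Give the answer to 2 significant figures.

3.3e-4 mol

Photons absorbed: 0.380 × 0.00518 = 0.001968 mol.
Product: Φ × n_abs = 0.17 × 0.001968 = 3.346e-4 mol.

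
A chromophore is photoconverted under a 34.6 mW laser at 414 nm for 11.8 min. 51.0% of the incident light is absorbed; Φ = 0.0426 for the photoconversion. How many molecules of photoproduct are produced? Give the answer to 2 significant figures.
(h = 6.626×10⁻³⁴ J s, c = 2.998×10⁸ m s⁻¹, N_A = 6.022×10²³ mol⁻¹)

1.1×10¹⁸ molecules

Photon energy at 414 nm: hc/λ = (6.626×10⁻³⁴)(2.998×10⁸)/(414×10⁻⁹) = 4.798×10⁻¹⁹ J.
Energy delivered: (34.6 mW)(708 s) = 24.50 J.
Photons incident: 24.50 / 4.798×10⁻¹⁹ = 5.106×10¹⁹, i.e. 5.106×10¹⁹/6.022×10²³ = 8.479×10⁻⁵ mol.
Photons absorbed: 0.510 × 8.479×10⁻⁵ = 4.324×10⁻⁵ mol.
Product: Φ × n_abs = 0.0426 × 4.324×10⁻⁵ = 1.842×10⁻⁶ mol.
As a count: 1.842×10⁻⁶ × 6.022×10²³ = 1.1×10¹⁸.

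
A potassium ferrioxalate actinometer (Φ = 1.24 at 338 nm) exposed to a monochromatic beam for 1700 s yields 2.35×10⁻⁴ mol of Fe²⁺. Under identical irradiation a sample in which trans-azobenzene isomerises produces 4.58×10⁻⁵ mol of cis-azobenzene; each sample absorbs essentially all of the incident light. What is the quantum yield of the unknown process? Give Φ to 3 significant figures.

Φ = 0.242

Photons absorbed by the actinometer: 2.35×10⁻⁴ / 1.24 = 1.895×10⁻⁴ mol.
Φ(unknown) = 4.58×10⁻⁵ / 1.895×10⁻⁴ = 0.242.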